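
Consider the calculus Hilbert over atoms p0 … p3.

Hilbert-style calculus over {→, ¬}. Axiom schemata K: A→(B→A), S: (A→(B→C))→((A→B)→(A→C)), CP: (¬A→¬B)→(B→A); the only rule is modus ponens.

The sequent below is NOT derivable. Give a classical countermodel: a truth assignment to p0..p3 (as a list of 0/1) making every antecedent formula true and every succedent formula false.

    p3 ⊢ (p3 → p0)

Enumerate valuations to refute Γ ⊢ Δ:
  v=0000: Γ:[p3=F] Δ:[(p3 → p0)=T] refutes=False
  v=0001: Γ:[p3=T] Δ:[(p3 → p0)=F] refutes=True  ← countermodel

Result: [0, 0, 0, 1]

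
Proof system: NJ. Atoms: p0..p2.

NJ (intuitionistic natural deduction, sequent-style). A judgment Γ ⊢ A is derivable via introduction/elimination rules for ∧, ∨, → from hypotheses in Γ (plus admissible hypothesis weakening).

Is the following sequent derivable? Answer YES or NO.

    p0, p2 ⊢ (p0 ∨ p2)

Derivation trace:
[Wk] p0, p2 ⊢ (p0 ∨ p2)
  [∨I₁] p0 ⊢ (p0 ∨ p2)
    [Ax] p0 ⊢ p0

Result: YES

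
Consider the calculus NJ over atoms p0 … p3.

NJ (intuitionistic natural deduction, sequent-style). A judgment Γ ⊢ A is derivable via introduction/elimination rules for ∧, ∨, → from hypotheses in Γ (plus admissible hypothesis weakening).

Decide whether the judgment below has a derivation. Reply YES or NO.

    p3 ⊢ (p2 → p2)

Derivation (root first):
[Wk] p3 ⊢ (p2 → p2)
  [→I]  ⊢ (p2 → p2)
    [Ax] p2 ⊢ p2

Result: YES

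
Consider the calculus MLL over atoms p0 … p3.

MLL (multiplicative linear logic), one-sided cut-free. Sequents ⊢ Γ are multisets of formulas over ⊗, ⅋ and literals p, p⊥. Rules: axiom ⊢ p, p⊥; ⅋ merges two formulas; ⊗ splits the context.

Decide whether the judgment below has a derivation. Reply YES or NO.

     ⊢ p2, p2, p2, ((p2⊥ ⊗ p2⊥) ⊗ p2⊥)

Derivation (root first):
[⊗]  ⊢ p2, p2, p2, ((p2⊥ ⊗ p2⊥) ⊗ p2⊥)
  [⊗]  ⊢ p2, p2, (p2⊥ ⊗ p2⊥)
    [Ax]  ⊢ p2, p2⊥
    [Ax]  ⊢ p2, p2⊥
  [Ax]  ⊢ p2, p2⊥

Result: YES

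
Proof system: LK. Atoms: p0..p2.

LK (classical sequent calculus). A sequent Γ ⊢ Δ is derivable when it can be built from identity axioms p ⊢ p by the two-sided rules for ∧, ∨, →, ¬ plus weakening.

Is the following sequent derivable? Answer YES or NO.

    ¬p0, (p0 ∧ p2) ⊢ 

Proof tree:
[∧L] ¬p0, (p0 ∧ p2) ⊢ 
  [¬L] p0, p2, ¬p0 ⊢ 
    [WL] p0, p2 ⊢ p0
      [Ax] p0 ⊢ p0

Result: YES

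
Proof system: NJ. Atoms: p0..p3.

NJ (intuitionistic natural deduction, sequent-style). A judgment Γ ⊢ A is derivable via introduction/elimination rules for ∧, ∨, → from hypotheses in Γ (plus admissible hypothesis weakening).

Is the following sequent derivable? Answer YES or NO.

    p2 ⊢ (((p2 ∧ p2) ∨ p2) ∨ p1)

Derivation trace:
[∨I₁] p2 ⊢ (((p2 ∧ p2) ∨ p2) ∨ p1)
  [∨I₁] p2 ⊢ ((p2 ∧ p2) ∨ p2)
    [∧I] p2 ⊢ (p2 ∧ p2)
      [Ax] p2 ⊢ p2
      [Ax] p2 ⊢ p2

Result: YES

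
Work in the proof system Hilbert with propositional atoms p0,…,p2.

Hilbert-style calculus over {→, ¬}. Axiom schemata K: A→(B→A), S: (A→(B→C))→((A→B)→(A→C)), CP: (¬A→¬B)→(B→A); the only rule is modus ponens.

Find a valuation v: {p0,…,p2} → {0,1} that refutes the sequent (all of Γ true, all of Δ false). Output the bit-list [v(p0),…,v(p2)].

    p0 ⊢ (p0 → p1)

Search for a countermodel by truth-table:
  v=000: Γ:[p0=F] Δ:[(p0 → p1)=T] refutes=False
  v=001: Γ:[p0=F] Δ:[(p0 → p1)=T] refutes=False
  v=010: Γ:[p0=F] Δ:[(p0 → p1)=T] refutes=False
  v=011: Γ:[p0=F] Δ:[(p0 → p1)=T] refutes=False
  v=100: Γ:[p0=T] Δ:[(p0 → p1)=F] refutes=True  ← countermodel

Result: [1, 0, 0]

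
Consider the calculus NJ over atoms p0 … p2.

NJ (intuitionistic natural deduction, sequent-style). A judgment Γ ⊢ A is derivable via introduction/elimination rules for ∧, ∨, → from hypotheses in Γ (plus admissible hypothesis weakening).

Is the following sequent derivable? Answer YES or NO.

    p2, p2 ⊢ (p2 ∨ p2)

Proof tree:
[∨I₁] p2, p2 ⊢ (p2 ∨ p2)
  [Wk] p2, p2 ⊢ p2
    [Ax] p2 ⊢ p2

Result: YES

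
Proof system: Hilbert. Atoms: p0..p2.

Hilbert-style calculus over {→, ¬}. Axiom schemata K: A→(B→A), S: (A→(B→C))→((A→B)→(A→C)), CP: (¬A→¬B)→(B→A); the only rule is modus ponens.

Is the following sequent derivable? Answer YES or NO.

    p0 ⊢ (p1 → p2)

Enumerate valuations to refute Γ ⊢ Δ:
  v=000: Γ:[p0=F] Δ:[(p1 → p2)=T] refutes=False
  v=001: Γ:[p0=F] Δ:[(p1 → p2)=T] refutes=False
  v=010: Γ:[p0=F] Δ:[(p1 → p2)=F] refutes=False
  v=011: Γ:[p0=F] Δ:[(p1 → p2)=T] refutes=False
  v=100: Γ:[p0=T] Δ:[(p1 → p2)=T] refutes=False
  v=101: Γ:[p0=T] Δ:[(p1 → p2)=T] refutes=False
  v=110: Γ:[p0=T] Δ:[(p1 → p2)=F] refutes=True  ← countermodel

Result: NO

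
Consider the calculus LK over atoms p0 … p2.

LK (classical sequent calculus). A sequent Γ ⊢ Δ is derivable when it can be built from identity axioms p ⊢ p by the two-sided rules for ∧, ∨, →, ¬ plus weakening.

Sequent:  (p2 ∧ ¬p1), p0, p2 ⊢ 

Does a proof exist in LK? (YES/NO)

Enumerate valuations to refute Γ ⊢ Δ:
  v=000: Γ:[(p2 ∧ ¬p1)=F, p0=F, p2=F] Δ:[] refutes=False
  v=001: Γ:[(p2 ∧ ¬p1)=T, p0=F, p2=T] Δ:[] refutes=False
  v=010: Γ:[(p2 ∧ ¬p1)=F, p0=F, p2=F] Δ:[] refutes=False
  v=011: Γ:[(p2 ∧ ¬p1)=F, p0=F, p2=T] Δ:[] refutes=False
  v=100: Γ:[(p2 ∧ ¬p1)=F, p0=T, p2=F] Δ:[] refutes=False
  v=101: Γ:[(p2 ∧ ¬p1)=T, p0=T, p2=T] Δ:[] refutes=True  ← countermodel

Result: NO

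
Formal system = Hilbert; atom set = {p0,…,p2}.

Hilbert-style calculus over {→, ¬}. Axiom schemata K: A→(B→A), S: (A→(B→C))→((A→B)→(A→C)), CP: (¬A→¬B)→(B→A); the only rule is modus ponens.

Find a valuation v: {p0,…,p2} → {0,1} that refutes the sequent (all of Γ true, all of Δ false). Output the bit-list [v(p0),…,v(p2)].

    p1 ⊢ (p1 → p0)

Truth-table refutation:
  v=000: Γ:[p1=F] Δ:[(p1 → p0)=T] refutes=False
  v=001: Γ:[p1=F] Δ:[(p1 → p0)=T] refutes=False
  v=010: Γ:[p1=T] Δ:[(p1 → p0)=F] refutes=True  ← countermodel

Result: [0, 1, 0]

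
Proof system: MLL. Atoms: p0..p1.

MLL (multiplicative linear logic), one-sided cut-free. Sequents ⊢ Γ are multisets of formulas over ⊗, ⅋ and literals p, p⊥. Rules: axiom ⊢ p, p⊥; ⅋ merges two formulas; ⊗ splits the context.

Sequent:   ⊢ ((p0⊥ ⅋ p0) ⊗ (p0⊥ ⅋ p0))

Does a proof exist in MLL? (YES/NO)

Derivation trace:
[⊗]  ⊢ ((p0⊥ ⅋ p0) ⊗ (p0⊥ ⅋ p0))
  [⅋]  ⊢ (p0⊥ ⅋ p0)
    [Ax]  ⊢ p0, p0⊥
  [⅋]  ⊢ (p0⊥ ⅋ p0)
    [Ax]  ⊢ p0, p0⊥

Result: YES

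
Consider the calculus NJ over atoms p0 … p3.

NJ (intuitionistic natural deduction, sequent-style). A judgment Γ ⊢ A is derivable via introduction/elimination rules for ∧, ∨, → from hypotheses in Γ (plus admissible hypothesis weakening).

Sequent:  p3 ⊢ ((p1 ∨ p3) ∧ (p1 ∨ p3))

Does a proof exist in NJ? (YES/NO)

Proof tree:
[∧I] p3 ⊢ ((p1 ∨ p3) ∧ (p1 ∨ p3))
  [∨I₂] p3 ⊢ (p1 ∨ p3)
    [Ax] p3 ⊢ p3
  [∨I₂] p3 ⊢ (p1 ∨ p3)
    [Ax] p3 ⊢ p3

Result: YES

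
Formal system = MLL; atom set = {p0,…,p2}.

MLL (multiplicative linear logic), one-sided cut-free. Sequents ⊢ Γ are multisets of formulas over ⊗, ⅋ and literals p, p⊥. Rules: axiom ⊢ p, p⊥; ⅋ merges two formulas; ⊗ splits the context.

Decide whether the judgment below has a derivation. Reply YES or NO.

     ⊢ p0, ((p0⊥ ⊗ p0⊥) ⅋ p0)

Derivation trace:
[⅋]  ⊢ p0, ((p0⊥ ⊗ p0⊥) ⅋ p0)
  [⊗]  ⊢ p0, p0, (p0⊥ ⊗ p0⊥)
    [Ax]  ⊢ p0, p0⊥
    [Ax]  ⊢ p0, p0⊥

Result: YES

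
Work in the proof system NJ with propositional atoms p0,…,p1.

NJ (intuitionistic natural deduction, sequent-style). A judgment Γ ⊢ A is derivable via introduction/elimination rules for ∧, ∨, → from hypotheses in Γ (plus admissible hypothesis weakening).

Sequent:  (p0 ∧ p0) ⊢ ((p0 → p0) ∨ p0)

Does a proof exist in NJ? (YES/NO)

Proof tree:
[Wk] (p0 ∧ p0) ⊢ ((p0 → p0) ∨ p0)
  [∨I₁]  ⊢ ((p0 → p0) ∨ p0)
    [→I]  ⊢ (p0 → p0)
      [Ax] p0 ⊢ p0

Result: YES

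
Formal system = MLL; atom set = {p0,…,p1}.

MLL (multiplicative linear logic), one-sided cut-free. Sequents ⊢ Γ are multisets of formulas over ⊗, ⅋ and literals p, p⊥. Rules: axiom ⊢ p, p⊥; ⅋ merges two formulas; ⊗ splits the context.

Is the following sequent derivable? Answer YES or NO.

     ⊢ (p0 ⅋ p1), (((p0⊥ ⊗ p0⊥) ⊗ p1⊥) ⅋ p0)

Derivation trace:
[⅋]  ⊢ (p0 ⅋ p1), (((p0⊥ ⊗ p0⊥) ⊗ p1⊥) ⅋ p0)
  [⅋]  ⊢ p0, ((p0⊥ ⊗ p0⊥) ⊗ p1⊥), (p0 ⅋ p1)
    [⊗]  ⊢ p0, p0, p1, ((p0⊥ ⊗ p0⊥) ⊗ p1⊥)
      [⊗]  ⊢ p0, p0, (p0⊥ ⊗ p0⊥)
        [Ax]  ⊢ p0, p0⊥
        [Ax]  ⊢ p0, p0⊥
      [Ax]  ⊢ p1, p1⊥

Result: YES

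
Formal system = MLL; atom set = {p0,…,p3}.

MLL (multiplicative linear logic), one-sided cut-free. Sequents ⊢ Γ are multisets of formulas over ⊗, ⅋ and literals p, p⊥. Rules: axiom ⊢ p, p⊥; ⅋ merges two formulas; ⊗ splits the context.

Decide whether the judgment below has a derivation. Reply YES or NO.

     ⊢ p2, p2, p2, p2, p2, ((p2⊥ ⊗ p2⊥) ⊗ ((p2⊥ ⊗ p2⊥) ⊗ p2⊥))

Proof tree:
[⊗]  ⊢ p2, p2, p2, p2, p2, ((p2⊥ ⊗ p2⊥) ⊗ ((p2⊥ ⊗ p2⊥) ⊗ p2⊥))
  [⊗]  ⊢ p2, p2, (p2⊥ ⊗ p2⊥)
    [Ax]  ⊢ p2, p2⊥
    [Ax]  ⊢ p2, p2⊥
  [⊗]  ⊢ p2, p2, p2, ((p2⊥ ⊗ p2⊥) ⊗ p2⊥)
    [⊗]  ⊢ p2, p2, (p2⊥ ⊗ p2⊥)
      [Ax]  ⊢ p2, p2⊥
      [Ax]  ⊢ p2, p2⊥
    [Ax]  ⊢ p2, p2⊥

Result: YES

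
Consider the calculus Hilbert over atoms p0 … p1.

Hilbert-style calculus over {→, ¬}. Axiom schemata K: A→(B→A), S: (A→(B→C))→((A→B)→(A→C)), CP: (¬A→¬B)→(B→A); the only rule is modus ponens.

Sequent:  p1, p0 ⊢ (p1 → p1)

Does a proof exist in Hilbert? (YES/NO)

Proof tree:
[MP] p1, p0 ⊢ (p1 → p1)
  [K]  ⊢ (p1 → (p1 → p1))
  [MP] p1, p0 ⊢ p1
    [MP] p1 ⊢ (p0 → p1)
      [K]  ⊢ (p1 → (p0 → p1))
      [Hyp] p1 ⊢ p1
    [Hyp] p0 ⊢ p0

Result: YES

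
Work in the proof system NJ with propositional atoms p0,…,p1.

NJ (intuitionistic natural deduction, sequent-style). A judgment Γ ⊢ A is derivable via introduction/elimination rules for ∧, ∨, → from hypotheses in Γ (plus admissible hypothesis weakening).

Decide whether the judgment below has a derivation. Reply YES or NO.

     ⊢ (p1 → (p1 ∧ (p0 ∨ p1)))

Derivation trace:
[→I]  ⊢ (p1 → (p1 ∧ (p0 ∨ p1)))
  [∧I] p1 ⊢ (p1 ∧ (p0 ∨ p1))
    [Ax] p1 ⊢ p1
    [∨I₂] p1 ⊢ (p0 ∨ p1)
      [Ax] p1 ⊢ p1

Result: YES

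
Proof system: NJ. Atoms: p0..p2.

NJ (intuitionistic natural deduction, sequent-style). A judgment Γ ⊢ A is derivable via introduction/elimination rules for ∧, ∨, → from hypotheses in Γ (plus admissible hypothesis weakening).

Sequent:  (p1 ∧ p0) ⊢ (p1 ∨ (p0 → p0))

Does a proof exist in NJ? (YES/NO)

Derivation trace:
[Wk] (p1 ∧ p0) ⊢ (p1 ∨ (p0 → p0))
  [∨I₂]  ⊢ (p1 ∨ (p0 → p0))
    [→I]  ⊢ (p0 → p0)
      [Ax] p0 ⊢ p0

Result: YES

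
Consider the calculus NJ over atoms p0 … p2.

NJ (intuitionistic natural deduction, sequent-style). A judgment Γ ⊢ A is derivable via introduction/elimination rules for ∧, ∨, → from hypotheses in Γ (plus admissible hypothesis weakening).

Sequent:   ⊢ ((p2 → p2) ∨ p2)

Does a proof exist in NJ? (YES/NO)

Derivation trace:
[∨I₁]  ⊢ ((p2 → p2) ∨ p2)
  [→I]  ⊢ (p2 → p2)
    [Ax] p2 ⊢ p2

Result: YES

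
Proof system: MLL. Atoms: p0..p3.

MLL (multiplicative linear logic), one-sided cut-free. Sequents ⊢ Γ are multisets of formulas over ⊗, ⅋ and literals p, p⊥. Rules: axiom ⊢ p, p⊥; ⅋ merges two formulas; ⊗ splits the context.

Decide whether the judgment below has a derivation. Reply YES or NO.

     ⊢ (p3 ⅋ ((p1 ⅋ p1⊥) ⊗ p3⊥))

Proof tree:
[⅋]  ⊢ (p3 ⅋ ((p1 ⅋ p1⊥) ⊗ p3⊥))
  [⊗]  ⊢ p3, ((p1 ⅋ p1⊥) ⊗ p3⊥)
    [⅋]  ⊢ (p1 ⅋ p1⊥)
      [Ax]  ⊢ p1, p1⊥
    [Ax]  ⊢ p3, p3⊥

Result: YES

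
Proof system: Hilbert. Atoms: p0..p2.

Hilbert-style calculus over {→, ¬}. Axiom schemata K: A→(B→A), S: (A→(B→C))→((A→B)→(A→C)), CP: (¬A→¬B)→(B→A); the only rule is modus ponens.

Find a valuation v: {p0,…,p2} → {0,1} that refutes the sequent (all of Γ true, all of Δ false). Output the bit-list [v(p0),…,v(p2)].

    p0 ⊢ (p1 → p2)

Truth-table refutation:
  v=000: Γ:[p0=F] Δ:[(p1 → p2)=T] refutes=False
  v=001: Γ:[p0=F] Δ:[(p1 → p2)=T] refutes=False
  v=010: Γ:[p0=F] Δ:[(p1 → p2)=F] refutes=False
  v=011: Γ:[p0=F] Δ:[(p1 → p2)=T] refutes=False
  v=100: Γ:[p0=T] Δ:[(p1 → p2)=T] refutes=False
  v=101: Γ:[p0=T] Δ:[(p1 → p2)=T] refutes=False
  v=110: Γ:[p0=T] Δ:[(p1 → p2)=F] refutes=True  ← countermodel

Result: [1, 1, 0]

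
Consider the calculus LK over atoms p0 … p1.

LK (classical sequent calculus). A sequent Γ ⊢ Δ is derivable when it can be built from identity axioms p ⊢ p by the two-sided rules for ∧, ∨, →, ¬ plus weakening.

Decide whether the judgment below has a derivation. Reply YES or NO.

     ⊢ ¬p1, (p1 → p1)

Derivation trace:
[→R]  ⊢ ¬p1, (p1 → p1)
  [¬R] p1 ⊢ p1, ¬p1
    [WL] p1, p1 ⊢ p1
      [Ax] p1 ⊢ p1

Result: YES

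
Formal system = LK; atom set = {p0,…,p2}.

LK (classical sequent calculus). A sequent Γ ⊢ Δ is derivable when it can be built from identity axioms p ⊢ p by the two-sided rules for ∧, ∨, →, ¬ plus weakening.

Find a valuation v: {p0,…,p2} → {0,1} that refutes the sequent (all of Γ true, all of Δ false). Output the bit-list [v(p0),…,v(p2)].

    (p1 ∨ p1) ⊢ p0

Truth-table refutation:
  v=000: Γ:[(p1 ∨ p1)=F] Δ:[p0=F] refutes=False
  v=001: Γ:[(p1 ∨ p1)=F] Δ:[p0=F] refutes=False
  v=010: Γ:[(p1 ∨ p1)=T] Δ:[p0=F] refutes=True  ← countermodel

Result: [0, 1, 0]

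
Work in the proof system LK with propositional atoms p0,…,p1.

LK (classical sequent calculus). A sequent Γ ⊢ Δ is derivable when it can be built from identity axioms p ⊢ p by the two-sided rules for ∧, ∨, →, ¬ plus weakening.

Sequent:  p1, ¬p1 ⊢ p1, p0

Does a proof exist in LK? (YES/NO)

Proof tree:
[WR] p1, ¬p1 ⊢ p1, p0
  [¬L] p1, ¬p1 ⊢ p1
    [WR] p1 ⊢ p1, p1
      [Ax] p1 ⊢ p1

Result: YES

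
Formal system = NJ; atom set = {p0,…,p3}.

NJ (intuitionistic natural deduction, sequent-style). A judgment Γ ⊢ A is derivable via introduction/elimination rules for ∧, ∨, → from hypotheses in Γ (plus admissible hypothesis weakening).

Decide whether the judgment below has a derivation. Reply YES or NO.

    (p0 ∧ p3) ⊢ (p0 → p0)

Proof tree:
[→I] (p0 ∧ p3) ⊢ (p0 → p0)
  [Wk] p0, (p0 ∧ p3) ⊢ p0
    [Ax] p0 ⊢ p0

Result: YES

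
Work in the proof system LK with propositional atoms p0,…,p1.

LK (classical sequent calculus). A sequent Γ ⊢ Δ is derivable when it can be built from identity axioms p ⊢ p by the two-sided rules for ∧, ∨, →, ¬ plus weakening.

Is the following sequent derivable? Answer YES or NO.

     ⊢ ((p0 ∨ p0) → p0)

Proof tree:
[→R]  ⊢ ((p0 ∨ p0) → p0)
  [∨L] (p0 ∨ p0) ⊢ p0
    [Ax] p0 ⊢ p0
    [Ax] p0 ⊢ p0

Result: YES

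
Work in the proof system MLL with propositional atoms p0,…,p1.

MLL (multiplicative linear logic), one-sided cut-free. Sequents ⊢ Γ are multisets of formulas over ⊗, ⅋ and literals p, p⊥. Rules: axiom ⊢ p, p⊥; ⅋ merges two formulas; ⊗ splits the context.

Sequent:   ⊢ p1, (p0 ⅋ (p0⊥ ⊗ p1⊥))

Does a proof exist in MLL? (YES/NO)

Derivation trace:
[⅋]  ⊢ p1, (p0 ⅋ (p0⊥ ⊗ p1⊥))
  [⊗]  ⊢ p0, p1, (p0⊥ ⊗ p1⊥)
    [Ax]  ⊢ p0, p0⊥
    [Ax]  ⊢ p1, p1⊥

Result: YES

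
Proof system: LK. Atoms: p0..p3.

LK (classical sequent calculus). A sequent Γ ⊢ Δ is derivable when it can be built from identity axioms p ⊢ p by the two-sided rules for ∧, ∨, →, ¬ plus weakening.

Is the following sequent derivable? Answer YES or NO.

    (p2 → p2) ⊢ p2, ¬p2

Derivation (root first):
[¬R] (p2 → p2) ⊢ p2, ¬p2
  [→L] p2, (p2 → p2) ⊢ p2
    [Ax] p2 ⊢ p2
    [Ax] p2 ⊢ p2

Result: YES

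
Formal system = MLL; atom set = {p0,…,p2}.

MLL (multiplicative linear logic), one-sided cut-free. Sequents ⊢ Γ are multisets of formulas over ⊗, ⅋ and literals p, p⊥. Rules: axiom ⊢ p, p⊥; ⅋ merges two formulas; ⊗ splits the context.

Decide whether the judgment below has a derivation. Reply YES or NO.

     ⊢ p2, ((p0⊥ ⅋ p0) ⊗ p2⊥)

Proof tree:
[⊗]  ⊢ p2, ((p0⊥ ⅋ p0) ⊗ p2⊥)
  [⅋]  ⊢ (p0⊥ ⅋ p0)
    [Ax]  ⊢ p0, p0⊥
  [Ax]  ⊢ p2, p2⊥

Result: YES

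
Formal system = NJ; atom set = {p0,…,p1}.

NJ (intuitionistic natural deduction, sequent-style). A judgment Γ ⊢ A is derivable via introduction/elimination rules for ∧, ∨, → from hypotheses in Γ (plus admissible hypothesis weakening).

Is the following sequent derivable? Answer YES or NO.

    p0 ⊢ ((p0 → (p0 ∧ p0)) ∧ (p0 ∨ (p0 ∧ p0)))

Derivation (root first):
[∧I] p0 ⊢ ((p0 → (p0 ∧ p0)) ∧ (p0 ∨ (p0 ∧ p0)))
  [→I]  ⊢ (p0 → (p0 ∧ p0))
    [∧I] p0 ⊢ (p0 ∧ p0)
      [Ax] p0 ⊢ p0
      [Ax] p0 ⊢ p0
  [∨I₂] p0 ⊢ (p0 ∨ (p0 ∧ p0))
    [∧I] p0 ⊢ (p0 ∧ p0)
      [Ax] p0 ⊢ p0
      [Ax] p0 ⊢ p0

Result: YES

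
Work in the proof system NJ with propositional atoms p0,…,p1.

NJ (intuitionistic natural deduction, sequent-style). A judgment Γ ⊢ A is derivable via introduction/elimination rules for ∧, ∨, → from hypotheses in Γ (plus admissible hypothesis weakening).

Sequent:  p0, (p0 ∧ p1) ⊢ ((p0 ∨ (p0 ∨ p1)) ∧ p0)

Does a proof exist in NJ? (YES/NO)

Derivation (root first):
[Wk] p0, (p0 ∧ p1) ⊢ ((p0 ∨ (p0 ∨ p1)) ∧ p0)
  [∧I] p0 ⊢ ((p0 ∨ (p0 ∨ p1)) ∧ p0)
    [∨I₂] p0 ⊢ (p0 ∨ (p0 ∨ p1))
      [∨I₁] p0 ⊢ (p0 ∨ p1)
        [Ax] p0 ⊢ p0
    [Ax] p0 ⊢ p0

Result: YES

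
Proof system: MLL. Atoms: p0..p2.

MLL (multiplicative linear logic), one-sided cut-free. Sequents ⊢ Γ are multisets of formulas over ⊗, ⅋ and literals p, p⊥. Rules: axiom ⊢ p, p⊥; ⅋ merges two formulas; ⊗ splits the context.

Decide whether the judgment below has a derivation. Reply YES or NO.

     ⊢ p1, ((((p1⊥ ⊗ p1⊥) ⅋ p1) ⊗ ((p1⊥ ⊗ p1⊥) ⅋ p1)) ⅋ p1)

Derivation trace:
[⅋]  ⊢ p1, ((((p1⊥ ⊗ p1⊥) ⅋ p1) ⊗ ((p1⊥ ⊗ p1⊥) ⅋ p1)) ⅋ p1)
  [⊗]  ⊢ p1, p1, (((p1⊥ ⊗ p1⊥) ⅋ p1) ⊗ ((p1⊥ ⊗ p1⊥) ⅋ p1))
    [⅋]  ⊢ p1, ((p1⊥ ⊗ p1⊥) ⅋ p1)
      [⊗]  ⊢ p1, p1, (p1⊥ ⊗ p1⊥)
        [Ax]  ⊢ p1, p1⊥
        [Ax]  ⊢ p1, p1⊥
    [⅋]  ⊢ p1, ((p1⊥ ⊗ p1⊥) ⅋ p1)
      [⊗]  ⊢ p1, p1, (p1⊥ ⊗ p1⊥)
        [Ax]  ⊢ p1, p1⊥
        [Ax]  ⊢ p1, p1⊥

Result: YES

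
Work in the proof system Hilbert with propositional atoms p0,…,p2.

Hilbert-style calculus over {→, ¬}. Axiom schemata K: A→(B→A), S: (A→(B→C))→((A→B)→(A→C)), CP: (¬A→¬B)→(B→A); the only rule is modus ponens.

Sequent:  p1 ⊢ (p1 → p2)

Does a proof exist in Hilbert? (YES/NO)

Truth-table refutation:
  v=000: Γ:[p1=F] Δ:[(p1 → p2)=T] refutes=False
  v=001: Γ:[p1=F] Δ:[(p1 → p2)=T] refutes=False
  v=010: Γ:[p1=T] Δ:[(p1 → p2)=F] refutes=True  ← countermodel

Result: NO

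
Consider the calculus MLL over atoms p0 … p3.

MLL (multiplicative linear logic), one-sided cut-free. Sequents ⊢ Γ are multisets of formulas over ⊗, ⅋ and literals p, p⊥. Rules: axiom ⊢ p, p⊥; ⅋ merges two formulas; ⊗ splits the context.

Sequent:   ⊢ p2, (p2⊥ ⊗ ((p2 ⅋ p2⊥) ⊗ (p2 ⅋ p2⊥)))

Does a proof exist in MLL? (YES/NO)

Proof tree:
[⊗]  ⊢ p2, (p2⊥ ⊗ ((p2 ⅋ p2⊥) ⊗ (p2 ⅋ p2⊥)))
  [Ax]  ⊢ p2, p2⊥
  [⊗]  ⊢ ((p2 ⅋ p2⊥) ⊗ (p2 ⅋ p2⊥))
    [⅋]  ⊢ (p2 ⅋ p2⊥)
      [Ax]  ⊢ p2, p2⊥
    [⅋]  ⊢ (p2 ⅋ p2⊥)
      [Ax]  ⊢ p2, p2⊥

Result: YES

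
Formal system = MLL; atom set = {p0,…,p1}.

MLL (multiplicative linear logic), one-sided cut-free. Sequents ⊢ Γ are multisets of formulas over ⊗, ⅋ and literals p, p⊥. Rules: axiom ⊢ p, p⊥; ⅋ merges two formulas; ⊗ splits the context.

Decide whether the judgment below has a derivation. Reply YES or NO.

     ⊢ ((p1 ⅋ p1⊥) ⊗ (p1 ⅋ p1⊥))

Derivation (root first):
[⊗]  ⊢ ((p1 ⅋ p1⊥) ⊗ (p1 ⅋ p1⊥))
  [⅋]  ⊢ (p1 ⅋ p1⊥)
    [Ax]  ⊢ p1, p1⊥
  [⅋]  ⊢ (p1 ⅋ p1⊥)
    [Ax]  ⊢ p1, p1⊥

Result: YES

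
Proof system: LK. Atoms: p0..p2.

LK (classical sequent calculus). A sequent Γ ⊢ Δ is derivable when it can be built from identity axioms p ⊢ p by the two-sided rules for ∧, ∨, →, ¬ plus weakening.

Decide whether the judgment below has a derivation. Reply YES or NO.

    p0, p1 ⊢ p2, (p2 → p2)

Derivation trace:
[WL] p0, p1 ⊢ p2, (p2 → p2)
  [WL] p0 ⊢ p2, (p2 → p2)
    [→R]  ⊢ p2, (p2 → p2)
      [WR] p2 ⊢ p2, p2
        [Ax] p2 ⊢ p2

Result: YES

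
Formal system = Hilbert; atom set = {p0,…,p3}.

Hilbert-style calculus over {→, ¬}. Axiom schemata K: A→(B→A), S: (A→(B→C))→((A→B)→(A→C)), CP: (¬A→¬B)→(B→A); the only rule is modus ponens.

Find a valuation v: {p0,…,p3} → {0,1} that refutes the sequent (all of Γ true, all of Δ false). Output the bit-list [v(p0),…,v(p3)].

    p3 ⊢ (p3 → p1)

Truth-table refutation:
  v=0000: Γ:[p3=F] Δ:[(p3 → p1)=T] refutes=False
  v=0001: Γ:[p3=T] Δ:[(p3 → p1)=F] refutes=True  ← countermodel

Result: [0, 0, 0, 1]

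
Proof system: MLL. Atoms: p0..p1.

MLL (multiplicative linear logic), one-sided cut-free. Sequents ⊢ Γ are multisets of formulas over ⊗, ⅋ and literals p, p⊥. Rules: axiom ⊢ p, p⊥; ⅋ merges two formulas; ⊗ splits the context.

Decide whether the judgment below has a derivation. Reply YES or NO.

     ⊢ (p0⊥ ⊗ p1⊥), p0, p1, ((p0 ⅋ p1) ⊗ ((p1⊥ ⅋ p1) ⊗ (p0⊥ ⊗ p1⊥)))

Derivation (root first):
[⊗]  ⊢ (p0⊥ ⊗ p1⊥), p0, p1, ((p0 ⅋ p1) ⊗ ((p1⊥ ⅋ p1) ⊗ (p0⊥ ⊗ p1⊥)))
  [⅋]  ⊢ (p0⊥ ⊗ p1⊥), (p0 ⅋ p1)
    [⊗]  ⊢ p0, p1, (p0⊥ ⊗ p1⊥)
      [Ax]  ⊢ p0, p0⊥
      [Ax]  ⊢ p1, p1⊥
  [⊗]  ⊢ p0, p1, ((p1⊥ ⅋ p1) ⊗ (p0⊥ ⊗ p1⊥))
    [⅋]  ⊢ (p1⊥ ⅋ p1)
      [Ax]  ⊢ p1, p1⊥
    [⊗]  ⊢ p0, p1, (p0⊥ ⊗ p1⊥)
      [Ax]  ⊢ p0, p0⊥
      [Ax]  ⊢ p1, p1⊥

Result: YES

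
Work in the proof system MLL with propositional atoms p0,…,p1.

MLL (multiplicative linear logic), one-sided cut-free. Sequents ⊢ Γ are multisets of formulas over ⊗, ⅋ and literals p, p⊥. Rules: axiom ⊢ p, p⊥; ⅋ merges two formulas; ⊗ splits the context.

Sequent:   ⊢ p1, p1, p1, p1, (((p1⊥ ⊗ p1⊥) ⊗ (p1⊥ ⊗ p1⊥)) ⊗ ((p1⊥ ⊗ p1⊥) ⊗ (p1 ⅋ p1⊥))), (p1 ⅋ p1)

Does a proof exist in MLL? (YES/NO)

Proof tree:
[⅋]  ⊢ p1, p1, p1, p1, (((p1⊥ ⊗ p1⊥) ⊗ (p1⊥ ⊗ p1⊥)) ⊗ ((p1⊥ ⊗ p1⊥) ⊗ (p1 ⅋ p1⊥))), (p1 ⅋ p1)
  [⊗]  ⊢ p1, p1, p1, p1, p1, p1, (((p1⊥ ⊗ p1⊥) ⊗ (p1⊥ ⊗ p1⊥)) ⊗ ((p1⊥ ⊗ p1⊥) ⊗ (p1 ⅋ p1⊥)))
    [⊗]  ⊢ p1, p1, p1, p1, ((p1⊥ ⊗ p1⊥) ⊗ (p1⊥ ⊗ p1⊥))
      [⊗]  ⊢ p1, p1, (p1⊥ ⊗ p1⊥)
        [Ax]  ⊢ p1, p1⊥
        [Ax]  ⊢ p1, p1⊥
      [⊗]  ⊢ p1, p1, (p1⊥ ⊗ p1⊥)
        [Ax]  ⊢ p1, p1⊥
        [Ax]  ⊢ p1, p1⊥
    [⊗]  ⊢ p1, p1, ((p1⊥ ⊗ p1⊥) ⊗ (p1 ⅋ p1⊥))
      [⊗]  ⊢ p1, p1, (p1⊥ ⊗ p1⊥)
        [Ax]  ⊢ p1, p1⊥
        [Ax]  ⊢ p1, p1⊥
      [⅋]  ⊢ (p1 ⅋ p1⊥)
        [Ax]  ⊢ p1, p1⊥

Result: YES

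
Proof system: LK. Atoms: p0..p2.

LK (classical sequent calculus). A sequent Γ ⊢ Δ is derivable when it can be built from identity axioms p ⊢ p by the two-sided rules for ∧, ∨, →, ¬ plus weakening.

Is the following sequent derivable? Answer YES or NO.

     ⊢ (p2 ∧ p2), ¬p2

Derivation (root first):
[¬R]  ⊢ (p2 ∧ p2), ¬p2
  [∧R] p2 ⊢ (p2 ∧ p2)
    [Ax] p2 ⊢ p2
    [Ax] p2 ⊢ p2

Result: YES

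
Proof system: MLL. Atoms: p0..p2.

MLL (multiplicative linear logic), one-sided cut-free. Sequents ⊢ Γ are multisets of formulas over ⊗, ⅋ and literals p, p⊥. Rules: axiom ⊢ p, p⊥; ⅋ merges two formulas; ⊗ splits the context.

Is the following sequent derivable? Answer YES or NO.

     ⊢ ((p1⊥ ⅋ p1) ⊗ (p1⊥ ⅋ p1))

Proof tree:
[⊗]  ⊢ ((p1⊥ ⅋ p1) ⊗ (p1⊥ ⅋ p1))
  [⅋]  ⊢ (p1⊥ ⅋ p1)
    [Ax]  ⊢ p1, p1⊥
  [⅋]  ⊢ (p1⊥ ⅋ p1)
    [Ax]  ⊢ p1, p1⊥

Result: YES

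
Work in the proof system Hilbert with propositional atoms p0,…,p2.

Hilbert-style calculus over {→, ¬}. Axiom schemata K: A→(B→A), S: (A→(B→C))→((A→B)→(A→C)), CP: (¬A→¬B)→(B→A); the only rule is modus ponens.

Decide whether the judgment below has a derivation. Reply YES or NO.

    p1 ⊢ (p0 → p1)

Derivation trace:
[MP] p1 ⊢ (p0 → p1)
  [K]  ⊢ (p1 → (p0 → p1))
  [MP] p1 ⊢ p1
    [MP] p1 ⊢ (p1 → p1)
      [K]  ⊢ (p1 → (p1 → p1))
      [Hyp] p1 ⊢ p1
    [Hyp] p1 ⊢ p1

Result: YES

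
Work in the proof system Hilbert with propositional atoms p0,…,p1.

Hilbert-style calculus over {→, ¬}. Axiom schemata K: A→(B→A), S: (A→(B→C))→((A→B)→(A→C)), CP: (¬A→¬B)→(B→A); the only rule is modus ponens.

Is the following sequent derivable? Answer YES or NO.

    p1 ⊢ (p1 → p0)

Enumerate valuations to refute Γ ⊢ Δ:
  v=00: Γ:[p1=F] Δ:[(p1 → p0)=T] refutes=False
  v=01: Γ:[p1=T] Δ:[(p1 → p0)=F] refutes=True  ← countermodel

Result: NO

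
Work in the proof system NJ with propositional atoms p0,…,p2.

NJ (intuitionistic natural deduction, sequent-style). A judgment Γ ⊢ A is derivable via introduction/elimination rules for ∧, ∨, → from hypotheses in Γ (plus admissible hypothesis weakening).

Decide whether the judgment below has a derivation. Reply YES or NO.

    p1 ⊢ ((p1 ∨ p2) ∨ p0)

Derivation (root first):
[∨I₁] p1 ⊢ ((p1 ∨ p2) ∨ p0)
  [∨I₁] p1 ⊢ (p1 ∨ p2)
    [Ax] p1 ⊢ p1

Result: YES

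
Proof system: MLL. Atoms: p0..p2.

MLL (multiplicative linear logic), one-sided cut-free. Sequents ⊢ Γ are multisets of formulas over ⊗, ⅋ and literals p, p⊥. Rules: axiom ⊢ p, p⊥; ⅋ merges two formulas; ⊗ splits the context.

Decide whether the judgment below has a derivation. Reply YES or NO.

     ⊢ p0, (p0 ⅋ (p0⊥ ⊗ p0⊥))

Derivation (root first):
[⅋]  ⊢ p0, (p0 ⅋ (p0⊥ ⊗ p0⊥))
  [⊗]  ⊢ p0, p0, (p0⊥ ⊗ p0⊥)
    [Ax]  ⊢ p0, p0⊥
    [Ax]  ⊢ p0, p0⊥

Result: YES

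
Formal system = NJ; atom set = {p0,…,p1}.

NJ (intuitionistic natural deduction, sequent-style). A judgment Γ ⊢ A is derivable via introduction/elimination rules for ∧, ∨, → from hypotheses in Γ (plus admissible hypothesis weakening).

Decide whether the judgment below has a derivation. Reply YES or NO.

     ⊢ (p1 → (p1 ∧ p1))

Derivation (root first):
[→I]  ⊢ (p1 → (p1 ∧ p1))
  [∧I] p1 ⊢ (p1 ∧ p1)
    [Ax] p1 ⊢ p1
    [Ax] p1 ⊢ p1

Result: YES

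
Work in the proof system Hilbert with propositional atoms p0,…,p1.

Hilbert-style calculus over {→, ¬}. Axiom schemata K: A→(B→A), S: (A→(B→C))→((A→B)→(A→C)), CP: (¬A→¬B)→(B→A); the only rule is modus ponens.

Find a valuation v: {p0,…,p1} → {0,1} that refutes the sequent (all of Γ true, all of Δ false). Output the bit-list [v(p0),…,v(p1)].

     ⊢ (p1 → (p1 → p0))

Truth-table refutation:
  v=00: Γ:[] Δ:[(p1 → (p1 → p0))=T] refutes=False
  v=01: Γ:[] Δ:[(p1 → (p1 → p0))=F] refutes=True  ← countermodel

Result: [0, 1]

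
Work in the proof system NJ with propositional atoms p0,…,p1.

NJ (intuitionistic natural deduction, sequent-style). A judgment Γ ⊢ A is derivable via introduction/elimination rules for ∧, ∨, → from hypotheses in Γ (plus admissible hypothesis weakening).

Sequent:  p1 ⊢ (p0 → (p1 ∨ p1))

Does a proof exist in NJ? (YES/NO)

Proof tree:
[→I] p1 ⊢ (p0 → (p1 ∨ p1))
  [∨I₂] p1, p0 ⊢ (p1 ∨ p1)
    [Wk] p1, p0 ⊢ p1
      [Ax] p1 ⊢ p1

Result: YES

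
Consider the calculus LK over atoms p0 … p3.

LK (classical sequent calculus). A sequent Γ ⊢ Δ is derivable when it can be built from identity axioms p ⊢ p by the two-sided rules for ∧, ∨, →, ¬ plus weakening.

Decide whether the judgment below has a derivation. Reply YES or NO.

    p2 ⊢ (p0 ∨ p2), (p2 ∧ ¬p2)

Proof tree:
[∧R] p2 ⊢ (p0 ∨ p2), (p2 ∧ ¬p2)
  [WL] p2, p2 ⊢ p2
    [Ax] p2 ⊢ p2
  [¬R]  ⊢ (p0 ∨ p2), ¬p2
    [∨R] p2 ⊢ (p0 ∨ p2)
      [WR] p2 ⊢ p2, p0
        [Ax] p2 ⊢ p2

Result: YES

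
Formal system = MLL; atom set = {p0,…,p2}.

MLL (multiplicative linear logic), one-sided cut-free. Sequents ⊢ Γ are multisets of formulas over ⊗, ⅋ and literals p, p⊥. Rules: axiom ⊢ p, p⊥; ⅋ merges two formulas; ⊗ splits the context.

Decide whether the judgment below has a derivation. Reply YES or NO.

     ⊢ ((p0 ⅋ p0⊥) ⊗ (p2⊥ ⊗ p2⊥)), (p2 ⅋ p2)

Derivation (root first):
[⅋]  ⊢ ((p0 ⅋ p0⊥) ⊗ (p2⊥ ⊗ p2⊥)), (p2 ⅋ p2)
  [⊗]  ⊢ p2, p2, ((p0 ⅋ p0⊥) ⊗ (p2⊥ ⊗ p2⊥))
    [⅋]  ⊢ (p0 ⅋ p0⊥)
      [Ax]  ⊢ p0, p0⊥
    [⊗]  ⊢ p2, p2, (p2⊥ ⊗ p2⊥)
      [Ax]  ⊢ p2, p2⊥
      [Ax]  ⊢ p2, p2⊥

Result: YES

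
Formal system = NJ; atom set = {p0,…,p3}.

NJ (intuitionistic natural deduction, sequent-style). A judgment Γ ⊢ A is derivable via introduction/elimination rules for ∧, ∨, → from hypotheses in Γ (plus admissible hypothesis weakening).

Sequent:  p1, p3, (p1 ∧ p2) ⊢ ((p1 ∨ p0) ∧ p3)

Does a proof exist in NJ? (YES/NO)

Proof tree:
[∧I] p1, p3, (p1 ∧ p2) ⊢ ((p1 ∨ p0) ∧ p3)
  [Wk] p1, (p1 ∧ p2) ⊢ (p1 ∨ p0)
    [∨I₁] p1 ⊢ (p1 ∨ p0)
      [Ax] p1 ⊢ p1
  [Ax] p3 ⊢ p3

Result: YES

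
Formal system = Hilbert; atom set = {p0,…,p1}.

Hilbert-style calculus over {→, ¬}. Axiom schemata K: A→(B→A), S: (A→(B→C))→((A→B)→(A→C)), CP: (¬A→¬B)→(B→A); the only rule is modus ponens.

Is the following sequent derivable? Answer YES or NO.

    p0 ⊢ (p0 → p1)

Enumerate valuations to refute Γ ⊢ Δ:
  v=00: Γ:[p0=F] Δ:[(p0 → p1)=T] refutes=False
  v=01: Γ:[p0=F] Δ:[(p0 → p1)=T] refutes=False
  v=10: Γ:[p0=T] Δ:[(p0 → p1)=F] refutes=True  ← countermodel

Result: NO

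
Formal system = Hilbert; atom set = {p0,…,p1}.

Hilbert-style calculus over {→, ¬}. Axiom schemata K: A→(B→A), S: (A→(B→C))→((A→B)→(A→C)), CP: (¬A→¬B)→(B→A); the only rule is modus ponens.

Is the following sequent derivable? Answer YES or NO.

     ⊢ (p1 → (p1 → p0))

Search for a countermodel by truth-table:
  v=00: Γ:[] Δ:[(p1 → (p1 → p0))=T] refutes=False
  v=01: Γ:[] Δ:[(p1 → (p1 → p0))=F] refutes=True  ← countermodel

Result: NO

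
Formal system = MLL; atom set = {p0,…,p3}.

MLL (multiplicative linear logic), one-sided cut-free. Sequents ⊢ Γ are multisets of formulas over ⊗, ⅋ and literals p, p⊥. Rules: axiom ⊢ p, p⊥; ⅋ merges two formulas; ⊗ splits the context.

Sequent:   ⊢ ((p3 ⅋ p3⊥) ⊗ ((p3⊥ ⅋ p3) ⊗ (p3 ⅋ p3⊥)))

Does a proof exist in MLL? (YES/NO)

Proof tree:
[⊗]  ⊢ ((p3 ⅋ p3⊥) ⊗ ((p3⊥ ⅋ p3) ⊗ (p3 ⅋ p3⊥)))
  [⅋]  ⊢ (p3 ⅋ p3⊥)
    [Ax]  ⊢ p3, p3⊥
  [⊗]  ⊢ ((p3⊥ ⅋ p3) ⊗ (p3 ⅋ p3⊥))
    [⅋]  ⊢ (p3⊥ ⅋ p3)
      [Ax]  ⊢ p3, p3⊥
    [⅋]  ⊢ (p3 ⅋ p3⊥)
      [Ax]  ⊢ p3, p3⊥

Result: YES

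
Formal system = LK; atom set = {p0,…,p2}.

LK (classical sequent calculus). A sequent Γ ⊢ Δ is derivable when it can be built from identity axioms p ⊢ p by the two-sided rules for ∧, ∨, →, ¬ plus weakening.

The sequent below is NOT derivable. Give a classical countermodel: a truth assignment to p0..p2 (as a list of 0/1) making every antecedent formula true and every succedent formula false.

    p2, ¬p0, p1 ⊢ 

Truth-table refutation:
  v=000: Γ:[p2=F, ¬p0=T, p1=F] Δ:[] refutes=False
  v=001: Γ:[p2=T, ¬p0=T, p1=F] Δ:[] refutes=False
  v=010: Γ:[p2=F, ¬p0=T, p1=T] Δ:[] refutes=False
  v=011: Γ:[p2=T, ¬p0=T, p1=T] Δ:[] refutes=True  ← countermodel

Result: [0, 1, 1]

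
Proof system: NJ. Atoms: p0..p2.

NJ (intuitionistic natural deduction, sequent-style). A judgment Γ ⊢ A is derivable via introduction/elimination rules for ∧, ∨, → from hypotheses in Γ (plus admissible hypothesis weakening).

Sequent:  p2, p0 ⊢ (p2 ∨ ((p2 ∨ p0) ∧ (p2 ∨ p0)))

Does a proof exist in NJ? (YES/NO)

Proof tree:
[∨I₂] p2, p0 ⊢ (p2 ∨ ((p2 ∨ p0) ∧ (p2 ∨ p0)))
  [∧I] p2, p0 ⊢ ((p2 ∨ p0) ∧ (p2 ∨ p0))
    [∨I₂] p0, p2 ⊢ (p2 ∨ p0)
      [Wk] p0, p2 ⊢ p0
        [Ax] p0 ⊢ p0
    [∨I₂] p0, p2 ⊢ (p2 ∨ p0)
      [Wk] p0, p2 ⊢ p0
        [Ax] p0 ⊢ p0

Result: YES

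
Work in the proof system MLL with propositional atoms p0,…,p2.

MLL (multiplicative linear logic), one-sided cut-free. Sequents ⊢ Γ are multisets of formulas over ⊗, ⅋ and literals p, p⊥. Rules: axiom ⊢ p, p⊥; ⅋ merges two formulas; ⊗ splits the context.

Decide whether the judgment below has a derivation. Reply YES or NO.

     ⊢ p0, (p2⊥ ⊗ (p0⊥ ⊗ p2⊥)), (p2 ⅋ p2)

Derivation trace:
[⅋]  ⊢ p0, (p2⊥ ⊗ (p0⊥ ⊗ p2⊥)), (p2 ⅋ p2)
  [⊗]  ⊢ p2, p0, p2, (p2⊥ ⊗ (p0⊥ ⊗ p2⊥))
    [Ax]  ⊢ p2, p2⊥
    [⊗]  ⊢ p0, p2, (p0⊥ ⊗ p2⊥)
      [Ax]  ⊢ p0, p0⊥
      [Ax]  ⊢ p2, p2⊥

Result: YES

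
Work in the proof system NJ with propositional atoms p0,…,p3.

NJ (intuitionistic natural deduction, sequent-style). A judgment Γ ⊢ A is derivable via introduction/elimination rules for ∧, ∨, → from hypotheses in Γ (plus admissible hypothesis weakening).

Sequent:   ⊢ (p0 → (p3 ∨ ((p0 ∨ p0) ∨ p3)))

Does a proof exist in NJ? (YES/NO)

Proof tree:
[→I]  ⊢ (p0 → (p3 ∨ ((p0 ∨ p0) ∨ p3)))
  [∨I₂] p0 ⊢ (p3 ∨ ((p0 ∨ p0) ∨ p3))
    [∨I₁] p0 ⊢ ((p0 ∨ p0) ∨ p3)
      [∨I₁] p0 ⊢ (p0 ∨ p0)
        [Ax] p0 ⊢ p0

Result: YES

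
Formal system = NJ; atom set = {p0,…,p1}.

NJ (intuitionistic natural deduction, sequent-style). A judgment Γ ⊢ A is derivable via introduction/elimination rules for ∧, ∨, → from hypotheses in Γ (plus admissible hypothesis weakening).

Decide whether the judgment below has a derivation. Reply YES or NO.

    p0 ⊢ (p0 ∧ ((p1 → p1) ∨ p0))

Derivation (root first):
[∧I] p0 ⊢ (p0 ∧ ((p1 → p1) ∨ p0))
  [Ax] p0 ⊢ p0
  [∨I₁]  ⊢ ((p1 → p1) ∨ p0)
    [→I]  ⊢ (p1 → p1)
      [Ax] p1 ⊢ p1

Result: YES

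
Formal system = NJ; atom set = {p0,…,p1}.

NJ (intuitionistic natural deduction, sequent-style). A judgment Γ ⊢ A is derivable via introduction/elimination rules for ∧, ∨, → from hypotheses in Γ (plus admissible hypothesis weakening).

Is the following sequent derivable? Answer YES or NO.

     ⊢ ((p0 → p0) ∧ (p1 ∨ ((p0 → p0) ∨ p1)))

Proof tree:
[∧I]  ⊢ ((p0 → p0) ∧ (p1 ∨ ((p0 → p0) ∨ p1)))
  [→I]  ⊢ (p0 → p0)
    [Ax] p0 ⊢ p0
  [∨I₂]  ⊢ (p1 ∨ ((p0 → p0) ∨ p1))
    [∨I₁]  ⊢ ((p0 → p0) ∨ p1)
      [→I]  ⊢ (p0 → p0)
        [Ax] p0 ⊢ p0

Result: YES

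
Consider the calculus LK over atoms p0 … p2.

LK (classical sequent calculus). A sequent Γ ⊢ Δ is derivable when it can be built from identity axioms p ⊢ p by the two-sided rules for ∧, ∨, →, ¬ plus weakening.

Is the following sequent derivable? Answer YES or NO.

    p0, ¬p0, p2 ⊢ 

Derivation trace:
[WL] p0, ¬p0, p2 ⊢ 
  [¬L] p0, ¬p0 ⊢ 
    [Ax] p0 ⊢ p0

Result: YES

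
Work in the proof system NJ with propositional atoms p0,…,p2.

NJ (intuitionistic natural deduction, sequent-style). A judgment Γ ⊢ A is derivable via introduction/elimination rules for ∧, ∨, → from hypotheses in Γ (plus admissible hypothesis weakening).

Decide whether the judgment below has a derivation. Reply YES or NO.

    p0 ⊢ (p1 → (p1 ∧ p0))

Proof tree:
[→I] p0 ⊢ (p1 → (p1 ∧ p0))
  [∧I] p1, p0 ⊢ (p1 ∧ p0)
    [Ax] p1 ⊢ p1
    [Ax] p0 ⊢ p0

Result: YES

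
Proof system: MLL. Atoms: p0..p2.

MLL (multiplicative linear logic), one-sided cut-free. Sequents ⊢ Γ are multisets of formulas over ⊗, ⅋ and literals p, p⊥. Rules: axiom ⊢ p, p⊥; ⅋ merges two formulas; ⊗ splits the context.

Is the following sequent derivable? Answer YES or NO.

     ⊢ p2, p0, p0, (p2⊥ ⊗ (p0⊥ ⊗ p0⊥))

Proof tree:
[⊗]  ⊢ p2, p0, p0, (p2⊥ ⊗ (p0⊥ ⊗ p0⊥))
  [Ax]  ⊢ p2, p2⊥
  [⊗]  ⊢ p0, p0, (p0⊥ ⊗ p0⊥)
    [Ax]  ⊢ p0, p0⊥
    [Ax]  ⊢ p0, p0⊥

Result: YES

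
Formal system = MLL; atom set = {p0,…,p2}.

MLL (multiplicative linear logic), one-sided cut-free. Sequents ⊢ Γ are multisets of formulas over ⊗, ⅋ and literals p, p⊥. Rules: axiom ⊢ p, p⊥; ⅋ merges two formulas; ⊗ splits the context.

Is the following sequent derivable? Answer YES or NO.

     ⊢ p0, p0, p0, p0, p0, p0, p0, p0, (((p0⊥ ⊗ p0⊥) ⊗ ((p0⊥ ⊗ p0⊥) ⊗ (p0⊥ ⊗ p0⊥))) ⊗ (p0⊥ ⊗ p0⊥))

Proof tree:
[⊗]  ⊢ p0, p0, p0, p0, p0, p0, p0, p0, (((p0⊥ ⊗ p0⊥) ⊗ ((p0⊥ ⊗ p0⊥) ⊗ (p0⊥ ⊗ p0⊥))) ⊗ (p0⊥ ⊗ p0⊥))
  [⊗]  ⊢ p0, p0, p0, p0, p0, p0, ((p0⊥ ⊗ p0⊥) ⊗ ((p0⊥ ⊗ p0⊥) ⊗ (p0⊥ ⊗ p0⊥)))
    [⊗]  ⊢ p0, p0, (p0⊥ ⊗ p0⊥)
      [Ax]  ⊢ p0, p0⊥
      [Ax]  ⊢ p0, p0⊥
    [⊗]  ⊢ p0, p0, p0, p0, ((p0⊥ ⊗ p0⊥) ⊗ (p0⊥ ⊗ p0⊥))
      [⊗]  ⊢ p0, p0, (p0⊥ ⊗ p0⊥)
        [Ax]  ⊢ p0, p0⊥
        [Ax]  ⊢ p0, p0⊥
      [⊗]  ⊢ p0, p0, (p0⊥ ⊗ p0⊥)
        [Ax]  ⊢ p0, p0⊥
        [Ax]  ⊢ p0, p0⊥
  [⊗]  ⊢ p0, p0, (p0⊥ ⊗ p0⊥)
    [Ax]  ⊢ p0, p0⊥
    [Ax]  ⊢ p0, p0⊥

Result: YES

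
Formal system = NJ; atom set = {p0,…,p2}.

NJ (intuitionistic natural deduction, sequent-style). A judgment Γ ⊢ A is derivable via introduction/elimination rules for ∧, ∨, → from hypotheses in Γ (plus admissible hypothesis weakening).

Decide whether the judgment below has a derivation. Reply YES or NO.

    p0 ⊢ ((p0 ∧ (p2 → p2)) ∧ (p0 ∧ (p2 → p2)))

Derivation trace:
[∧I] p0 ⊢ ((p0 ∧ (p2 → p2)) ∧ (p0 ∧ (p2 → p2)))
  [∧I] p0 ⊢ (p0 ∧ (p2 → p2))
    [Ax] p0 ⊢ p0
    [→I]  ⊢ (p2 → p2)
      [Ax] p2 ⊢ p2
  [∧I] p0 ⊢ (p0 ∧ (p2 → p2))
    [Ax] p0 ⊢ p0
    [→I]  ⊢ (p2 → p2)
      [Ax] p2 ⊢ p2

Result: YES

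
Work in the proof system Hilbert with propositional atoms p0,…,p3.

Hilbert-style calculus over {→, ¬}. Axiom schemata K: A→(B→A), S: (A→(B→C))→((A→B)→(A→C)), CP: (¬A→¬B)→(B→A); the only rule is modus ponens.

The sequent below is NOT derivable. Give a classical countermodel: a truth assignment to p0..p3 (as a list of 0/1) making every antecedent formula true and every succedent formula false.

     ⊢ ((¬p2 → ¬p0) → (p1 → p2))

Truth-table refutation:
  v=0000: Γ:[] Δ:[((¬p2 → ¬p0) → (p1 → p2))=T] refutes=False
  v=0001: Γ:[] Δ:[((¬p2 → ¬p0) → (p1 → p2))=T] refutes=False
  v=0010: Γ:[] Δ:[((¬p2 → ¬p0) → (p1 → p2))=T] refutes=False
  v=0011: Γ:[] Δ:[((¬p2 → ¬p0) → (p1 → p2))=T] refutes=False
  v=0100: Γ:[] Δ:[((¬p2 → ¬p0) → (p1 → p2))=F] refutes=True  ← countermodel

Result: [0, 1, 0, 0]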